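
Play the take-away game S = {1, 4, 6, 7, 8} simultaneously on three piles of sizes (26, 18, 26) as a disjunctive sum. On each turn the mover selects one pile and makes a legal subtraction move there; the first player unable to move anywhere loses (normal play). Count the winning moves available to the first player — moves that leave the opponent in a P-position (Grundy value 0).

All piles use S = {1, 4, 6, 7, 8}:
n :  0  1  2  3  4  5  6  7  8  9 10 11 12 13 14 15 16 17 18 19 20 21 22 23 24 25 26
G :  0  1  0  1  2  0  1  2  3  2  3  4  5  3  0  1  0  1  2  0  1  2  3  2  3  4  5
Pile A: G(26) = 5.
Pile B: G(18) = 2.
Pile C: G(26) = 5.
Combined Grundy value = 5 ⊕ 2 ⊕ 5 = 2.
A winning move leaves total XOR = 0, i.e. changes one component's Grundy value g to g ⊕ X where X is the current total.
Pile A: need g' = 5⊕2 = 7. Options: 26−1→G=4, 26−4→G=3, 26−6→G=1, 26−7→G=0, 26−8→G=2. Hits: 0.
Pile B: need g' = 2⊕2 = 0. Options: 18−1→G=1, 18−4→G=0, 18−6→G=5, 18−7→G=4, 18−8→G=3. Hits: 1.
Pile C: need g' = 5⊕2 = 7. Options: 26−1→G=4, 26−4→G=3, 26−6→G=1, 26−7→G=0, 26−8→G=2. Hits: 0.

1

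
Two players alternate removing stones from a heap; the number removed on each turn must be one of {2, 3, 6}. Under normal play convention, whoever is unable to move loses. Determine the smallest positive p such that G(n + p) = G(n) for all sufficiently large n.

G(0) = 0
G(1) = mex{} = 0
G(2) = mex{0} = 1
G(3) = mex{0,0} = 1
G(4) = mex{1,0} = 2
G(5) = mex{1,1} = 0
G(6) = mex{2,1,0} = 3
G(7) = mex{0,2,0} = 1
G(8) = mex{3,0,1} = 2
G(9) = mex{1,3,1} = 0
G(10) = mex{2,1,2} = 0
G(11) = mex{0,2,0} = 1
G(12) = mex{0,0,3} = 1
G(13) = mex{1,0,1} = 2
G(14) = mex{1,1,2} = 0
G(15) = mex{2,1,0} = 3
G(16) = mex{0,2,0} = 1
G(17) = mex{3,0,1} = 2
G(18) = mex{1,3,1} = 0
G(19) = mex{2,1,2} = 0
G(n+9) = G(n) holds for n = 0,…,5 (a full window of length max(S) = 6), so the sequence is purely periodic with period 9.

9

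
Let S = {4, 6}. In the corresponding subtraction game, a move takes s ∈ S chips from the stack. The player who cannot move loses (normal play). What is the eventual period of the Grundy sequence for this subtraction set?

10

G(0) = 0
G(1) = mex{} = 0
G(2) = mex{} = 0
G(3) = mex{} = 0
G(4) = mex{0} = 1
G(5) = mex{0} = 1
G(6) = mex{0,0} = 1
G(7) = mex{0,0} = 1
G(8) = mex{1,0} = 2
G(9) = mex{1,0} = 2
G(10) = mex{1,1} = 0
G(11) = mex{1,1} = 0
G(12) = mex{2,1} = 0
G(13) = mex{2,1} = 0
G(14) = mex{0,2} = 1
G(15) = mex{0,2} = 1
G(16) = mex{0,0} = 1
G(17) = mex{0,0} = 1
G(18) = mex{1,0} = 2
G(19) = mex{1,0} = 2
G(20) = mex{1,1} = 0
G(21) = mex{1,1} = 0
G(n+10) = G(n) holds for n = 0,…,5 (a full window of length max(S) = 6), so the sequence is purely periodic with period 10.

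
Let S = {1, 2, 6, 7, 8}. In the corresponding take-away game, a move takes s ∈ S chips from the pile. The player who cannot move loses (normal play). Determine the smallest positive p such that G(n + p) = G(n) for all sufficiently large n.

12

n :  0  1  2  3  4  5  6  7  8  9 10 11 12 13 14 15 16 17 18 19 20 21 22 23 24 25
G :  0  1  2  0  1  2  3  4  5  3  4  5  0  1  2  0  1  2  3  4  5  3  4  5  0  1
G(n+12) = G(n) holds for n = 0,…,7 (a full window of length max(S) = 8), so the sequence is purely periodic with period 12.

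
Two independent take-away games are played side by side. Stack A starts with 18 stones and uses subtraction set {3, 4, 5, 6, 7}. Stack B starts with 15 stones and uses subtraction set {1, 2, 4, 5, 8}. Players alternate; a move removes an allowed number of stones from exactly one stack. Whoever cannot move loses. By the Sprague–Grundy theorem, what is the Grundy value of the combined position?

Stack A, S = {3, 4, 5, 6, 7}:
G(0) = 0
G(1) = mex{} = 0
G(2) = mex{} = 0
G(3) = mex{0} = 1
G(4) = mex{0,0} = 1
G(5) = mex{0,0,0} = 1
G(6) = mex{1,0,0,0} = 2
G(7) = mex{1,1,0,0,0} = 2
G(8) = mex{1,1,1,0,0} = 2
G(9) = mex{2,1,1,1,0} = 3
G(10) = mex{2,2,1,1,1} = 0
G(11) = mex{2,2,2,1,1} = 0
G(12) = mex{3,2,2,2,1} = 0
G(13) = mex{0,3,2,2,2} = 1
G(14) = mex{0,0,3,2,2} = 1
G(15) = mex{0,0,0,3,2} = 1
G(16) = mex{1,0,0,0,3} = 2
G(17) = mex{1,1,0,0,0} = 2
G(18) = mex{1,1,1,0,0} = 2
G_A(18) = 2.
Stack B, S = {1, 2, 4, 5, 8}:
G(0) = 0
G(1) = mex{0} = 1
G(2) = mex{1,0} = 2
G(3) = mex{2,1} = 0
G(4) = mex{0,2,0} = 1
G(5) = mex{1,0,1,0} = 2
G(6) = mex{2,1,2,1} = 0
G(7) = mex{0,2,0,2} = 1
G(8) = mex{1,0,1,0,0} = 2
G(9) = mex{2,1,2,1,1} = 0
G(10) = mex{0,2,0,2,2} = 1
G(11) = mex{1,0,1,0,0} = 2
G(12) = mex{2,1,2,1,1} = 0
G(13) = mex{0,2,0,2,2} = 1
G(14) = mex{1,0,1,0,0} = 2
G(15) = mex{2,1,2,1,1} = 0
G_B(15) = 0.
Combined Grundy value = 2 ⊕ 0 = 2.

2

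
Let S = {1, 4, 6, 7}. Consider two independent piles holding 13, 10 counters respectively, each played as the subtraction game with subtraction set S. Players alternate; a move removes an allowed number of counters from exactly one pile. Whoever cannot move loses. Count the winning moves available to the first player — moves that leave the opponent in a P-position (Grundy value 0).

All piles use S = {1, 4, 6, 7}:
G(0) = 0
G(1) = mex{0} = 1
G(2) = mex{1} = 0
G(3) = mex{0} = 1
G(4) = mex{1,0} = 2
G(5) = mex{2,1} = 0
G(6) = mex{0,0,0} = 1
G(7) = mex{1,1,1,0} = 2
G(8) = mex{2,2,0,1} = 3
G(9) = mex{3,0,1,0} = 2
G(10) = mex{2,1,2,1} = 0
G(11) = mex{0,2,0,2} = 1
G(12) = mex{1,3,1,0} = 2
G(13) = mex{2,2,2,1} = 0
Pile A: G(13) = 0.
Pile B: G(10) = 0.
Combined Grundy value = 0 ⊕ 0 = 0.
A winning move leaves total XOR = 0, i.e. changes one component's Grundy value g to g ⊕ X where X is the current total.
Pile A: target g' = 0⊕0 = 0, but every legal move changes the Grundy value (mex property), so 0 moves.
Pile B: target g' = 0⊕0 = 0, but every legal move changes the Grundy value (mex property), so 0 moves.

0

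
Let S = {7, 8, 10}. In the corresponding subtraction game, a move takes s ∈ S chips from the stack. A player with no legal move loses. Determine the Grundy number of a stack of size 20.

0

n :  0  1  2  3  4  5  6  7  8  9 10 11 12 13 14 15 16 17 18 19 20
G :  0  0  0  0  0  0  0  1  1  1  1  1  1  1  2  2  2  0  0  0  0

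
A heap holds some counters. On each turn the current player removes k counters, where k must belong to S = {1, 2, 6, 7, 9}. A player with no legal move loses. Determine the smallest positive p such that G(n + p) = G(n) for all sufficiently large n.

G(0) = 0
G(1) = mex{0} = 1
G(2) = mex{1,0} = 2
G(3) = mex{2,1} = 0
G(4) = mex{0,2} = 1
G(5) = mex{1,0} = 2
G(6) = mex{2,1,0} = 3
G(7) = mex{3,2,1,0} = 4
G(8) = mex{4,3,2,1} = 0
G(9) = mex{0,4,0,2,0} = 1
G(10) = mex{1,0,1,0,1} = 2
G(11) = mex{2,1,2,1,2} = 0
G(12) = mex{0,2,3,2,0} = 1
G(13) = mex{1,0,4,3,1} = 2
G(14) = mex{2,1,0,4,2} = 3
G(15) = mex{3,2,1,0,3} = 4
G(16) = mex{4,3,2,1,4} = 0
G(17) = mex{0,4,0,2,0} = 1
G(18) = mex{1,0,1,0,1} = 2
G(n+8) = G(n) holds for n = 0,…,8 (a full window of length max(S) = 9), so the sequence is purely periodic with period 8.

8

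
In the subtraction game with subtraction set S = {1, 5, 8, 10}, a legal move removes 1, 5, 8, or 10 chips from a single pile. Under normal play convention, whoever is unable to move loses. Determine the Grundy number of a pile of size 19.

n :  0  1  2  3  4  5  6  7  8  9 10 11 12 13 14 15 16 17 18 19
G :  0  1  0  1  0  1  0  1  2  3  2  3  2  0  1  0  1  0  1  0

0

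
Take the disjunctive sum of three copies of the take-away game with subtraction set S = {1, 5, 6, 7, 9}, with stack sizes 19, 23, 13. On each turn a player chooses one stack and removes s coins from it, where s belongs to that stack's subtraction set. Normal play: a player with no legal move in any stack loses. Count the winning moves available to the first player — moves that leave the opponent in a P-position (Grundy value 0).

6

All stacks use S = {1, 5, 6, 7, 9}:
n :  0  1  2  3  4  5  6  7  8  9 10 11 12 13 14 15 16 17 18 19 20 21 22 23
G :  0  1  0  1  0  1  2  3  2  3  2  3  0  1  0  1  0  1  2  3  2  3  2  3
Stack A: G(19) = 3.
Stack B: G(23) = 3.
Stack C: G(13) = 1.
Combined Grundy value = 3 ⊕ 3 ⊕ 1 = 1.
A winning move leaves total XOR = 0, i.e. changes one component's Grundy value g to g ⊕ X where X is the current total.
Stack A: need g' = 3⊕1 = 2. Options: 19−1→G=2, 19−5→G=0, 19−6→G=1, 19−7→G=0, 19−9→G=2. Hits: 2.
Stack B: need g' = 3⊕1 = 2. Options: 23−1→G=2, 23−5→G=2, 23−6→G=1, 23−7→G=0, 23−9→G=0. Hits: 2.
Stack C: need g' = 1⊕1 = 0. Options: 13−1→G=0, 13−5→G=2, 13−6→G=3, 13−7→G=2, 13−9→G=0. Hits: 2.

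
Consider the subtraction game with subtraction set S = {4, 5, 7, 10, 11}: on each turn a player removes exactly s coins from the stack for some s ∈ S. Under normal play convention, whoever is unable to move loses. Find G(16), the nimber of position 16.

n :  0  1  2  3  4  5  6  7  8  9 10 11 12 13 14 15 16
G :  0  0  0  0  1  1  1  1  2  2  2  2  3  3  3  0  0

0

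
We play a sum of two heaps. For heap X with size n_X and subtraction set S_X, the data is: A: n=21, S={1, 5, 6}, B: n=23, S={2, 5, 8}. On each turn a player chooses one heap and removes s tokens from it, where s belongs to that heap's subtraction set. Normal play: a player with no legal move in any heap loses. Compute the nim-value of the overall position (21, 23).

Heap A, S = {1, 5, 6}:
G(0) = 0
G(1) = mex{0} = 1
G(2) = mex{1} = 0
G(3) = mex{0} = 1
G(4) = mex{1} = 0
G(5) = mex{0,0} = 1
G(6) = mex{1,1,0} = 2
G(7) = mex{2,0,1} = 3
G(8) = mex{3,1,0} = 2
G(9) = mex{2,0,1} = 3
G(10) = mex{3,1,0} = 2
G(11) = mex{2,2,1} = 0
G(12) = mex{0,3,2} = 1
G(13) = mex{1,2,3} = 0
G(14) = mex{0,3,2} = 1
G(15) = mex{1,2,3} = 0
G(16) = mex{0,0,2} = 1
G(17) = mex{1,1,0} = 2
G(18) = mex{2,0,1} = 3
G(19) = mex{3,1,0} = 2
G(20) = mex{2,0,1} = 3
G(21) = mex{3,1,0} = 2
G_A(21) = 2.
Heap B, S = {2, 5, 8}:
n :  0  1  2  3  4  5  6  7  8  9 10 11 12 13 14 15 16 17 18 19 20 21 22 23
G :  0  0  1  1  0  2  1  0  2  1  0  0  1  1  0  2  1  0  2  1  0  0  1  1
G_B(23) = 1.
Combined Grundy value = 2 ⊕ 1 = 3.

3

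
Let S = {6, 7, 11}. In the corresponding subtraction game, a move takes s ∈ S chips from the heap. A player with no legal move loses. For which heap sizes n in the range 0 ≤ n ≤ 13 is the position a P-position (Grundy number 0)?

G(0) = 0
G(1) = mex{} = 0
G(2) = mex{} = 0
G(3) = mex{} = 0
G(4) = mex{} = 0
G(5) = mex{} = 0
G(6) = mex{0} = 1
G(7) = mex{0,0} = 1
G(8) = mex{0,0} = 1
G(9) = mex{0,0} = 1
G(10) = mex{0,0} = 1
G(11) = mex{0,0,0} = 1
G(12) = mex{1,0,0} = 2
G(13) = mex{1,1,0} = 2
P-positions are exactly the n with G(n) = 0.

0, 1, 2, 3, 4, 5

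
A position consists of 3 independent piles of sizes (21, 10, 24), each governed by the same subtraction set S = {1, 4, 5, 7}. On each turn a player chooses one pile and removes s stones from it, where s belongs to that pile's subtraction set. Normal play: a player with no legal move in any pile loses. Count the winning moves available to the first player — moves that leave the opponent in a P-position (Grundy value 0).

All piles use S = {1, 4, 5, 7}:
G(0) = 0
G(1) = mex{0} = 1
G(2) = mex{1} = 0
G(3) = mex{0} = 1
G(4) = mex{1,0} = 2
G(5) = mex{2,1,0} = 3
G(6) = mex{3,0,1} = 2
G(7) = mex{2,1,0,0} = 3
G(8) = mex{3,2,1,1} = 0
G(9) = mex{0,3,2,0} = 1
G(10) = mex{1,2,3,1} = 0
G(11) = mex{0,3,2,2} = 1
G(12) = mex{1,0,3,3} = 2
G(13) = mex{2,1,0,2} = 3
G(14) = mex{3,0,1,3} = 2
G(15) = mex{2,1,0,0} = 3
G(16) = mex{3,2,1,1} = 0
G(17) = mex{0,3,2,0} = 1
G(18) = mex{1,2,3,1} = 0
G(19) = mex{0,3,2,2} = 1
G(20) = mex{1,0,3,3} = 2
G(21) = mex{2,1,0,2} = 3
G(22) = mex{3,0,1,3} = 2
G(23) = mex{2,1,0,0} = 3
G(24) = mex{3,2,1,1} = 0
Pile A: G(21) = 3.
Pile B: G(10) = 0.
Pile C: G(24) = 0.
Combined Grundy value = 3 ⊕ 0 ⊕ 0 = 3.
A winning move leaves total XOR = 0, i.e. changes one component's Grundy value g to g ⊕ X where X is the current total.
Pile A: need g' = 3⊕3 = 0. Options: 21−1→G=2, 21−4→G=1, 21−5→G=0, 21−7→G=2. Hits: 1.
Pile B: need g' = 0⊕3 = 3. Options: 10−1→G=1, 10−4→G=2, 10−5→G=3, 10−7→G=1. Hits: 1.
Pile C: need g' = 0⊕3 = 3. Options: 24−1→G=3, 24−4→G=2, 24−5→G=1, 24−7→G=1. Hits: 1.

3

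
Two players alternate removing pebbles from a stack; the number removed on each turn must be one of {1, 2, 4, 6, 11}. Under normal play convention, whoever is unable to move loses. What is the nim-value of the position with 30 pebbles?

n :  0  1  2  3  4  5  6  7  8  9 10 11 12 13 14 15 16 17 18 19 20 21 22 23 24 25 26 27 28 29 30
G :  0  1  2  0  1  2  3  4  0  1  2  3  4  0  1  2  0  1  2  3  4  0  1  2  3  4  0  1  2  0  1

1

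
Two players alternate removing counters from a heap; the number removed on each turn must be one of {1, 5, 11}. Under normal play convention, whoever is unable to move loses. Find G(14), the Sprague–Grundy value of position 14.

0

n :  0  1  2  3  4  5  6  7  8  9 10 11 12 13 14
G :  0  1  0  1  0  1  0  1  0  1  0  1  0  1  0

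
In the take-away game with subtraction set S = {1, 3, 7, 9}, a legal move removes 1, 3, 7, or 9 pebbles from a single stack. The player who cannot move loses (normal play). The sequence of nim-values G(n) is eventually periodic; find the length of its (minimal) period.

2

G(0) = 0
G(1) = mex{0} = 1
G(2) = mex{1} = 0
G(3) = mex{0,0} = 1
G(4) = mex{1,1} = 0
G(5) = mex{0,0} = 1
G(6) = mex{1,1} = 0
G(7) = mex{0,0,0} = 1
G(8) = mex{1,1,1} = 0
G(9) = mex{0,0,0,0} = 1
G(10) = mex{1,1,1,1} = 0
G(11) = mex{0,0,0,0} = 1
G(12) = mex{1,1,1,1} = 0
G(13) = mex{0,0,0,0} = 1
G(14) = mex{1,1,1,1} = 0
G(n+2) = G(n) holds for n = 0,…,8 (a full window of length max(S) = 9), so the sequence is purely periodic with period 2.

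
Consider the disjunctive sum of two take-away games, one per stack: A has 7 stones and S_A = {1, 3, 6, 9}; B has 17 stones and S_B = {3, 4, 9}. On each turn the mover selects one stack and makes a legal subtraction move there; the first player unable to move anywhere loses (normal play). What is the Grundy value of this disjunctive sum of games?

2

Stack A, S = {1, 3, 6, 9}:
G(0) = 0
G(1) = mex{0} = 1
G(2) = mex{1} = 0
G(3) = mex{0,0} = 1
G(4) = mex{1,1} = 0
G(5) = mex{0,0} = 1
G(6) = mex{1,1,0} = 2
G(7) = mex{2,0,1} = 3
G_A(7) = 3.
Stack B, S = {3, 4, 9}:
n :  0  1  2  3  4  5  6  7  8  9 10 11 12 13 14 15 16 17
G :  0  0  0  1  1  1  2  0  0  3  1  1  2  0  0  0  1  1
G_B(17) = 1.
Combined Grundy value = 3 ⊕ 1 = 2.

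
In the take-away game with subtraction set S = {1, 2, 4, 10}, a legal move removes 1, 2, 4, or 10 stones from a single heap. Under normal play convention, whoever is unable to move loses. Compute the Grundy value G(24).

n :  0  1  2  3  4  5  6  7  8  9 10 11 12 13 14 15 16 17 18 19 20 21 22 23 24
G :  0  1  2  0  1  2  0  1  2  0  1  2  0  1  2  0  1  2  0  1  2  0  1  2  0

0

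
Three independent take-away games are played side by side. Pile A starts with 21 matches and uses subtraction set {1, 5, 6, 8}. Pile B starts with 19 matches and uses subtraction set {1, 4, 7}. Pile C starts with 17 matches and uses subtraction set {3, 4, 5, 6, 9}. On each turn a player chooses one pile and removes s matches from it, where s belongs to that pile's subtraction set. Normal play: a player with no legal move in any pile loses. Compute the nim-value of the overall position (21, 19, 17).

Pile A, S = {1, 5, 6, 8}:
n :  0  1  2  3  4  5  6  7  8  9 10 11 12 13 14 15 16 17 18 19 20 21
G :  0  1  0  1  0  1  2  3  2  3  2  0  1  0  1  0  1  2  3  2  3  2
G_A(21) = 2.
Pile B, S = {1, 4, 7}:
n :  0  1  2  3  4  5  6  7  8  9 10 11 12 13 14 15 16 17 18 19
G :  0  1  0  1  2  0  1  2  0  1  0  1  2  0  1  2  0  1  0  1
G_B(19) = 1.
Pile C, S = {3, 4, 5, 6, 9}:
n :  0  1  2  3  4  5  6  7  8  9 10 11 12 13 14 15 16 17
G :  0  0  0  1  1  1  2  2  2  3  3  3  0  0  0  1  1  1
G_C(17) = 1.
Combined Grundy value = 2 ⊕ 1 ⊕ 1 = 2.

2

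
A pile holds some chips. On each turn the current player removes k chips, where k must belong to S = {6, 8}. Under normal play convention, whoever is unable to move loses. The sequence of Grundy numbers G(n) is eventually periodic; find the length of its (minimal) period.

G(0) = 0
G(1) = mex{} = 0
G(2) = mex{} = 0
G(3) = mex{} = 0
G(4) = mex{} = 0
G(5) = mex{} = 0
G(6) = mex{0} = 1
G(7) = mex{0} = 1
G(8) = mex{0,0} = 1
G(9) = mex{0,0} = 1
G(10) = mex{0,0} = 1
G(11) = mex{0,0} = 1
G(12) = mex{1,0} = 2
G(13) = mex{1,0} = 2
G(14) = mex{1,1} = 0
G(15) = mex{1,1} = 0
G(16) = mex{1,1} = 0
G(17) = mex{1,1} = 0
G(18) = mex{2,1} = 0
G(19) = mex{2,1} = 0
G(20) = mex{0,2} = 1
G(21) = mex{0,2} = 1
G(22) = mex{0,0} = 1
G(23) = mex{0,0} = 1
G(24) = mex{0,0} = 1
G(25) = mex{0,0} = 1
G(26) = mex{1,0} = 2
G(27) = mex{1,0} = 2
G(28) = mex{1,1} = 0
G(29) = mex{1,1} = 0
G(n+14) = G(n) holds for n = 0,…,7 (a full window of length max(S) = 8), so the sequence is purely periodic with period 14.

14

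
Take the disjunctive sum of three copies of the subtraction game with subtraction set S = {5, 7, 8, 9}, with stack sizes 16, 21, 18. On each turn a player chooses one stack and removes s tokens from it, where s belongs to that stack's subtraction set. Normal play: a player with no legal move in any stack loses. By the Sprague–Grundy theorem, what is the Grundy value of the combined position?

All stacks use S = {5, 7, 8, 9}:
G(0) = 0
G(1) = mex{} = 0
G(2) = mex{} = 0
G(3) = mex{} = 0
G(4) = mex{} = 0
G(5) = mex{0} = 1
G(6) = mex{0} = 1
G(7) = mex{0,0} = 1
G(8) = mex{0,0,0} = 1
G(9) = mex{0,0,0,0} = 1
G(10) = mex{1,0,0,0} = 2
G(11) = mex{1,0,0,0} = 2
G(12) = mex{1,1,0,0} = 2
G(13) = mex{1,1,1,0} = 2
G(14) = mex{1,1,1,1} = 0
G(15) = mex{2,1,1,1} = 0
G(16) = mex{2,1,1,1} = 0
G(17) = mex{2,2,1,1} = 0
G(18) = mex{2,2,2,1} = 0
G(19) = mex{0,2,2,2} = 1
G(20) = mex{0,2,2,2} = 1
G(21) = mex{0,0,2,2} = 1
Stack A: G(16) = 0.
Stack B: G(21) = 1.
Stack C: G(18) = 0.
Combined Grundy value = 0 ⊕ 1 ⊕ 0 = 1.

1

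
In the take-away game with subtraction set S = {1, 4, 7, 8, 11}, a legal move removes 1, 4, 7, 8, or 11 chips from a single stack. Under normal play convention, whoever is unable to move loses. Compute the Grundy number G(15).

n :  0  1  2  3  4  5  6  7  8  9 10 11 12 13 14 15
G :  0  1  0  1  2  0  1  2  3  2  3  4  5  3  0  1

1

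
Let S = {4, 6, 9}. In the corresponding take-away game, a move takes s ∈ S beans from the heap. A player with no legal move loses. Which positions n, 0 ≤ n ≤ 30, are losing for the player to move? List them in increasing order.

0, 1, 2, 3, 13, 14, 15, 16, 26, 27, 28, 29

n :  0  1  2  3  4  5  6  7  8  9 10 11 12 13 14 15 16 17 18 19 20 21 22 23 24 25 26 27 28 29 30
G :  0  0  0  0  1  1  1  1  2  2  2  2  3  0  0  0  0  1  1  1  1  2  2  2  2  3  0  0  0  0  1
P-positions are exactly the n with G(n) = 0.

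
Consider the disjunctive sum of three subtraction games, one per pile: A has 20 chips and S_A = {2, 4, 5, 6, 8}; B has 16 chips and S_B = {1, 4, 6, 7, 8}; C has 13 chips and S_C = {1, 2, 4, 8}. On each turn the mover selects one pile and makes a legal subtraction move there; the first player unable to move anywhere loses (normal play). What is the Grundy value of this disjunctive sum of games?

1

Pile A, S = {2, 4, 5, 6, 8}:
G(0) = 0
G(1) = mex{} = 0
G(2) = mex{0} = 1
G(3) = mex{0} = 1
G(4) = mex{1,0} = 2
G(5) = mex{1,0,0} = 2
G(6) = mex{2,1,0,0} = 3
G(7) = mex{2,1,1,0} = 3
G(8) = mex{3,2,1,1,0} = 4
G(9) = mex{3,2,2,1,0} = 4
G(10) = mex{4,3,2,2,1} = 0
G(11) = mex{4,3,3,2,1} = 0
G(12) = mex{0,4,3,3,2} = 1
G(13) = mex{0,4,4,3,2} = 1
G(14) = mex{1,0,4,4,3} = 2
G(15) = mex{1,0,0,4,3} = 2
G(16) = mex{2,1,0,0,4} = 3
G(17) = mex{2,1,1,0,4} = 3
G(18) = mex{3,2,1,1,0} = 4
G(19) = mex{3,2,2,1,0} = 4
G(20) = mex{4,3,2,2,1} = 0
G_A(20) = 0.
Pile B, S = {1, 4, 6, 7, 8}:
G(0) = 0
G(1) = mex{0} = 1
G(2) = mex{1} = 0
G(3) = mex{0} = 1
G(4) = mex{1,0} = 2
G(5) = mex{2,1} = 0
G(6) = mex{0,0,0} = 1
G(7) = mex{1,1,1,0} = 2
G(8) = mex{2,2,0,1,0} = 3
G(9) = mex{3,0,1,0,1} = 2
G(10) = mex{2,1,2,1,0} = 3
G(11) = mex{3,2,0,2,1} = 4
G(12) = mex{4,3,1,0,2} = 5
G(13) = mex{5,2,2,1,0} = 3
G(14) = mex{3,3,3,2,1} = 0
G(15) = mex{0,4,2,3,2} = 1
G(16) = mex{1,5,3,2,3} = 0
G_B(16) = 0.
Pile C, S = {1, 2, 4, 8}:
n :  0  1  2  3  4  5  6  7  8  9 10 11 12 13
G :  0  1  2  0  1  2  0  1  2  0  1  2  0  1
G_C(13) = 1.
Combined Grundy value = 0 ⊕ 0 ⊕ 1 = 1.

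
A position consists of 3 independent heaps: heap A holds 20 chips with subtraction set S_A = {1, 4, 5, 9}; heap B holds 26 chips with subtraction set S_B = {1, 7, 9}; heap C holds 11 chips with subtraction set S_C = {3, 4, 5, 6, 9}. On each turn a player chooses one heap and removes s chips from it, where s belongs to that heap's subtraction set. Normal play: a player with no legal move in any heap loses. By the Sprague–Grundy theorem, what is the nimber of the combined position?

1

Heap A, S = {1, 4, 5, 9}:
G(0) = 0
G(1) = mex{0} = 1
G(2) = mex{1} = 0
G(3) = mex{0} = 1
G(4) = mex{1,0} = 2
G(5) = mex{2,1,0} = 3
G(6) = mex{3,0,1} = 2
G(7) = mex{2,1,0} = 3
G(8) = mex{3,2,1} = 0
G(9) = mex{0,3,2,0} = 1
G(10) = mex{1,2,3,1} = 0
G(11) = mex{0,3,2,0} = 1
G(12) = mex{1,0,3,1} = 2
G(13) = mex{2,1,0,2} = 3
G(14) = mex{3,0,1,3} = 2
G(15) = mex{2,1,0,2} = 3
G(16) = mex{3,2,1,3} = 0
G(17) = mex{0,3,2,0} = 1
G(18) = mex{1,2,3,1} = 0
G(19) = mex{0,3,2,0} = 1
G(20) = mex{1,0,3,1} = 2
G_A(20) = 2.
Heap B, S = {1, 7, 9}:
G(0) = 0
G(1) = mex{0} = 1
G(2) = mex{1} = 0
G(3) = mex{0} = 1
G(4) = mex{1} = 0
G(5) = mex{0} = 1
G(6) = mex{1} = 0
G(7) = mex{0,0} = 1
G(8) = mex{1,1} = 0
G(9) = mex{0,0,0} = 1
G(10) = mex{1,1,1} = 0
G(11) = mex{0,0,0} = 1
G(12) = mex{1,1,1} = 0
G(13) = mex{0,0,0} = 1
G(14) = mex{1,1,1} = 0
G(15) = mex{0,0,0} = 1
G(16) = mex{1,1,1} = 0
G(17) = mex{0,0,0} = 1
G(18) = mex{1,1,1} = 0
G(19) = mex{0,0,0} = 1
G(20) = mex{1,1,1} = 0
G(21) = mex{0,0,0} = 1
G(22) = mex{1,1,1} = 0
G(23) = mex{0,0,0} = 1
G(24) = mex{1,1,1} = 0
G(25) = mex{0,0,0} = 1
G(26) = mex{1,1,1} = 0
G_B(26) = 0.
Heap C, S = {3, 4, 5, 6, 9}:
n :  0  1  2  3  4  5  6  7  8  9 10 11
G :  0  0  0  1  1  1  2  2  2  3  3  3
G_C(11) = 3.
Combined Grundy value = 2 ⊕ 0 ⊕ 3 = 1.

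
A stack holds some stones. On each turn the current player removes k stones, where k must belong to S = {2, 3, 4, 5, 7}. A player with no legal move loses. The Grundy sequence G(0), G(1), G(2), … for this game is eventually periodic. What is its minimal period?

G(0) = 0
G(1) = mex{} = 0
G(2) = mex{0} = 1
G(3) = mex{0,0} = 1
G(4) = mex{1,0,0} = 2
G(5) = mex{1,1,0,0} = 2
G(6) = mex{2,1,1,0} = 3
G(7) = mex{2,2,1,1,0} = 3
G(8) = mex{3,2,2,1,0} = 4
G(9) = mex{3,3,2,2,1} = 0
G(10) = mex{4,3,3,2,1} = 0
G(11) = mex{0,4,3,3,2} = 1
G(12) = mex{0,0,4,3,2} = 1
G(13) = mex{1,0,0,4,3} = 2
G(14) = mex{1,1,0,0,3} = 2
G(15) = mex{2,1,1,0,4} = 3
G(16) = mex{2,2,1,1,0} = 3
G(17) = mex{3,2,2,1,0} = 4
G(18) = mex{3,3,2,2,1} = 0
G(19) = mex{4,3,3,2,1} = 0
G(n+9) = G(n) holds for n = 0,…,6 (a full window of length max(S) = 7), so the sequence is purely periodic with period 9.

9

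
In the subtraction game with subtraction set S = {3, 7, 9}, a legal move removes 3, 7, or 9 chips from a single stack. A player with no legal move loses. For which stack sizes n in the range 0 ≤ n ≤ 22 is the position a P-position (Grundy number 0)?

G(0) = 0
G(1) = mex{} = 0
G(2) = mex{} = 0
G(3) = mex{0} = 1
G(4) = mex{0} = 1
G(5) = mex{0} = 1
G(6) = mex{1} = 0
G(7) = mex{1,0} = 2
G(8) = mex{1,0} = 2
G(9) = mex{0,0,0} = 1
G(10) = mex{2,1,0} = 3
G(11) = mex{2,1,0} = 3
G(12) = mex{1,1,1} = 0
G(13) = mex{3,0,1} = 2
G(14) = mex{3,2,1} = 0
G(15) = mex{0,2,0} = 1
G(16) = mex{2,1,2} = 0
G(17) = mex{0,3,2} = 1
G(18) = mex{1,3,1} = 0
G(19) = mex{0,0,3} = 1
G(20) = mex{1,2,3} = 0
G(21) = mex{0,0,0} = 1
G(22) = mex{1,1,2} = 0
P-positions are exactly the n with G(n) = 0.

0, 1, 2, 6, 12, 14, 16, 18, 20, 22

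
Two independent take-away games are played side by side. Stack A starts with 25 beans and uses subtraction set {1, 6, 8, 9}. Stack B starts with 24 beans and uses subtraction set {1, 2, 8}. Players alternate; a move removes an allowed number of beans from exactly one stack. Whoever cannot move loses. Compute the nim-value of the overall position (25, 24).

Stack A, S = {1, 6, 8, 9}:
n :  0  1  2  3  4  5  6  7  8  9 10 11 12 13 14 15 16 17 18 19 20 21 22 23 24 25
G :  0  1  0  1  0  1  2  0  1  2  3  2  3  2  0  1  2  0  1  0  1  0  1  2  0  1
G_A(25) = 1.
Stack B, S = {1, 2, 8}:
G(0) = 0
G(1) = mex{0} = 1
G(2) = mex{1,0} = 2
G(3) = mex{2,1} = 0
G(4) = mex{0,2} = 1
G(5) = mex{1,0} = 2
G(6) = mex{2,1} = 0
G(7) = mex{0,2} = 1
G(8) = mex{1,0,0} = 2
G(9) = mex{2,1,1} = 0
G(10) = mex{0,2,2} = 1
G(11) = mex{1,0,0} = 2
G(12) = mex{2,1,1} = 0
G(13) = mex{0,2,2} = 1
G(14) = mex{1,0,0} = 2
G(15) = mex{2,1,1} = 0
G(16) = mex{0,2,2} = 1
G(17) = mex{1,0,0} = 2
G(18) = mex{2,1,1} = 0
G(19) = mex{0,2,2} = 1
G(20) = mex{1,0,0} = 2
G(21) = mex{2,1,1} = 0
G(22) = mex{0,2,2} = 1
G(23) = mex{1,0,0} = 2
G(24) = mex{2,1,1} = 0
G_B(24) = 0.
Combined Grundy value = 1 ⊕ 0 = 1.

1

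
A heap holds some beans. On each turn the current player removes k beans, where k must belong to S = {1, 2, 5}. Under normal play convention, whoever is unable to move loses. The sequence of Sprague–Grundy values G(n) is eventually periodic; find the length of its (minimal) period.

3

G(0) = 0
G(1) = mex{0} = 1
G(2) = mex{1,0} = 2
G(3) = mex{2,1} = 0
G(4) = mex{0,2} = 1
G(5) = mex{1,0,0} = 2
G(6) = mex{2,1,1} = 0
G(7) = mex{0,2,2} = 1
G(8) = mex{1,0,0} = 2
G(9) = mex{2,1,1} = 0
G(10) = mex{0,2,2} = 1
G(11) = mex{1,0,0} = 2
G(12) = mex{2,1,1} = 0
G(13) = mex{0,2,2} = 1
G(14) = mex{1,0,0} = 2
G(n+3) = G(n) holds for n = 0,…,4 (a full window of length max(S) = 5), so the sequence is purely periodic with period 3.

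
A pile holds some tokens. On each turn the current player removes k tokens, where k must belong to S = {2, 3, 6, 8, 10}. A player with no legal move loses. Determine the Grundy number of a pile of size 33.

G(0) = 0
G(1) = mex{} = 0
G(2) = mex{0} = 1
G(3) = mex{0,0} = 1
G(4) = mex{1,0} = 2
G(5) = mex{1,1} = 0
G(6) = mex{2,1,0} = 3
G(7) = mex{0,2,0} = 1
G(8) = mex{3,0,1,0} = 2
G(9) = mex{1,3,1,0} = 2
G(10) = mex{2,1,2,1,0} = 3
G(11) = mex{2,2,0,1,0} = 3
G(12) = mex{3,2,3,2,1} = 0
G(13) = mex{3,3,1,0,1} = 2
G(14) = mex{0,3,2,3,2} = 1
G(15) = mex{2,0,2,1,0} = 3
G(16) = mex{1,2,3,2,3} = 0
G(17) = mex{3,1,3,2,1} = 0
G(18) = mex{0,3,0,3,2} = 1
G(19) = mex{0,0,2,3,2} = 1
G(20) = mex{1,0,1,0,3} = 2
G(21) = mex{1,1,3,2,3} = 0
G(22) = mex{2,1,0,1,0} = 3
G(23) = mex{0,2,0,3,2} = 1
G(24) = mex{3,0,1,0,1} = 2
G(25) = mex{1,3,1,0,3} = 2
G(26) = mex{2,1,2,1,0} = 3
G(27) = mex{2,2,0,1,0} = 3
G(28) = mex{3,2,3,2,1} = 0
G(29) = mex{3,3,1,0,1} = 2
G(30) = mex{0,3,2,3,2} = 1
G(31) = mex{2,0,2,1,0} = 3
G(32) = mex{1,2,3,2,3} = 0
G(33) = mex{3,1,3,2,1} = 0

0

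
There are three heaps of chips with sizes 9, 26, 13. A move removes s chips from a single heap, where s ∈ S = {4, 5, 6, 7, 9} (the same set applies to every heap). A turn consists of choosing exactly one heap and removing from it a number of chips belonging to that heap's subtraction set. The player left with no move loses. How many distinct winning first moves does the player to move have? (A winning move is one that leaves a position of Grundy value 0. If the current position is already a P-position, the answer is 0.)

All heaps use S = {4, 5, 6, 7, 9}:
n :  0  1  2  3  4  5  6  7  8  9 10 11 12 13 14 15 16 17 18 19 20 21 22 23 24 25 26
G :  0  0  0  0  1  1  1  1  2  2  2  2  3  0  0  0  0  1  1  1  1  2  2  2  2  3  0
Heap A: G(9) = 2.
Heap B: G(26) = 0.
Heap C: G(13) = 0.
Combined Grundy value = 2 ⊕ 0 ⊕ 0 = 2.
A winning move leaves total XOR = 0, i.e. changes one component's Grundy value g to g ⊕ X where X is the current total.
Heap A: need g' = 2⊕2 = 0. Options: 9−4→G=1, 9−5→G=1, 9−6→G=0, 9−7→G=0, 9−9→G=0. Hits: 3.
Heap B: need g' = 0⊕2 = 2. Options: 26−4→G=2, 26−5→G=2, 26−6→G=1, 26−7→G=1, 26−9→G=1. Hits: 2.
Heap C: need g' = 0⊕2 = 2. Options: 13−4→G=2, 13−5→G=2, 13−6→G=1, 13−7→G=1, 13−9→G=1. Hits: 2.

7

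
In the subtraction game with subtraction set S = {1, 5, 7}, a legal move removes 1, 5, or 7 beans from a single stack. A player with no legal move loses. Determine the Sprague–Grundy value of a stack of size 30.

0

G(0) = 0
G(1) = mex{0} = 1
G(2) = mex{1} = 0
G(3) = mex{0} = 1
G(4) = mex{1} = 0
G(5) = mex{0,0} = 1
G(6) = mex{1,1} = 0
G(7) = mex{0,0,0} = 1
G(8) = mex{1,1,1} = 0
G(9) = mex{0,0,0} = 1
G(10) = mex{1,1,1} = 0
G(11) = mex{0,0,0} = 1
G(12) = mex{1,1,1} = 0
G(13) = mex{0,0,0} = 1
G(14) = mex{1,1,1} = 0
G(15) = mex{0,0,0} = 1
G(16) = mex{1,1,1} = 0
G(17) = mex{0,0,0} = 1
G(18) = mex{1,1,1} = 0
G(19) = mex{0,0,0} = 1
G(20) = mex{1,1,1} = 0
G(21) = mex{0,0,0} = 1
G(22) = mex{1,1,1} = 0
G(23) = mex{0,0,0} = 1
G(24) = mex{1,1,1} = 0
G(25) = mex{0,0,0} = 1
G(26) = mex{1,1,1} = 0
G(27) = mex{0,0,0} = 1
G(28) = mex{1,1,1} = 0
G(29) = mex{0,0,0} = 1
G(30) = mex{1,1,1} = 0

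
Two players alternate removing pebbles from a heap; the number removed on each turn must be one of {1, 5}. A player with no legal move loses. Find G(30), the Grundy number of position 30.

0

n :  0  1  2  3  4  5  6  7  8  9 10 11 12 13 14 15 16 17 18 19 20 21 22 23 24 25 26 27 28 29 30
G :  0  1  0  1  0  1  0  1  0  1  0  1  0  1  0  1  0  1  0  1  0  1  0  1  0  1  0  1  0  1  0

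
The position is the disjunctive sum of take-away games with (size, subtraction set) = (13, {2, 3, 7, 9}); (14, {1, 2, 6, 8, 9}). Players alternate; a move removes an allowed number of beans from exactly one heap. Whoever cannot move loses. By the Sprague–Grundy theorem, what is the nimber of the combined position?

Heap A, S = {2, 3, 7, 9}:
n :  0  1  2  3  4  5  6  7  8  9 10 11 12 13
G :  0  0  1  1  2  0  0  1  1  2  2  0  3  1
G_A(13) = 1.
Heap B, S = {1, 2, 6, 8, 9}:
G(0) = 0
G(1) = mex{0} = 1
G(2) = mex{1,0} = 2
G(3) = mex{2,1} = 0
G(4) = mex{0,2} = 1
G(5) = mex{1,0} = 2
G(6) = mex{2,1,0} = 3
G(7) = mex{3,2,1} = 0
G(8) = mex{0,3,2,0} = 1
G(9) = mex{1,0,0,1,0} = 2
G(10) = mex{2,1,1,2,1} = 0
G(11) = mex{0,2,2,0,2} = 1
G(12) = mex{1,0,3,1,0} = 2
G(13) = mex{2,1,0,2,1} = 3
G(14) = mex{3,2,1,3,2} = 0
G_B(14) = 0.
Combined Grundy value = 1 ⊕ 0 = 1.

1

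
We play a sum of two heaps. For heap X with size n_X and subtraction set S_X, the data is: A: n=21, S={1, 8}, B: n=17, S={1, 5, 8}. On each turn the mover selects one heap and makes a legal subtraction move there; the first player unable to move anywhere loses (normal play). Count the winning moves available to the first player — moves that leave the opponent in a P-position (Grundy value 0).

3

Heap A, S = {1, 8}:
n :  0  1  2  3  4  5  6  7  8  9 10 11 12 13 14 15 16 17 18 19 20 21
G :  0  1  0  1  0  1  0  1  2  0  1  0  1  0  1  0  1  2  0  1  0  1
G_A(21) = 1.
Heap B, S = {1, 5, 8}:
n :  0  1  2  3  4  5  6  7  8  9 10 11 12 13 14 15 16 17
G :  0  1  0  1  0  1  0  1  2  3  2  3  2  0  1  0  1  0
G_B(17) = 0.
Combined Grundy value = 1 ⊕ 0 = 1.
A winning move leaves total XOR = 0, i.e. changes one component's Grundy value g to g ⊕ X where X is the current total.
Heap A: need g' = 1⊕1 = 0. Options: 21−1→G=0, 21−8→G=0. Hits: 2.
Heap B: need g' = 0⊕1 = 1. Options: 17−1→G=1, 17−5→G=2, 17−8→G=3. Hits: 1.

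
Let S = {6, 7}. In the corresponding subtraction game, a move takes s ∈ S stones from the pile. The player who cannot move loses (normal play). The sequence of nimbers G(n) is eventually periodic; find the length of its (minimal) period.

n :  0  1  2  3  4  5  6  7  8  9 10 11 12 13 14 15 16 17 18 19 20 21 22 23 24 25 26 27
G :  0  0  0  0  0  0  1  1  1  1  1  1  2  0  0  0  0  0  0  1  1  1  1  1  1  2  0  0
G(n+13) = G(n) holds for n = 0,…,6 (a full window of length max(S) = 7), so the sequence is purely periodic with period 13.

13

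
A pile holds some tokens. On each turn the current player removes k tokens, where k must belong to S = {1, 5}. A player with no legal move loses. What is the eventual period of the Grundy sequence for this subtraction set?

2

n :  0  1  2  3  4  5  6  7  8  9 10 11 12 13 14
G :  0  1  0  1  0  1  0  1  0  1  0  1  0  1  0
G(n+2) = G(n) holds for n = 0,…,4 (a full window of length max(S) = 5), so the sequence is purely periodic with period 2.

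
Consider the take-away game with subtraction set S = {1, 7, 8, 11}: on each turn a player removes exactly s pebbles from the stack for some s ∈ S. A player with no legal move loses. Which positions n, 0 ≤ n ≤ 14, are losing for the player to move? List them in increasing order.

G(0) = 0
G(1) = mex{0} = 1
G(2) = mex{1} = 0
G(3) = mex{0} = 1
G(4) = mex{1} = 0
G(5) = mex{0} = 1
G(6) = mex{1} = 0
G(7) = mex{0,0} = 1
G(8) = mex{1,1,0} = 2
G(9) = mex{2,0,1} = 3
G(10) = mex{3,1,0} = 2
G(11) = mex{2,0,1,0} = 3
G(12) = mex{3,1,0,1} = 2
G(13) = mex{2,0,1,0} = 3
G(14) = mex{3,1,0,1} = 2
P-positions are exactly the n with G(n) = 0.

0, 2, 4, 6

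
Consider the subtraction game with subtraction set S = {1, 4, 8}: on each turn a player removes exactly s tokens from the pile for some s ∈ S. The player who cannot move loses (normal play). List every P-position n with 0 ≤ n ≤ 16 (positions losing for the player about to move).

0, 2, 5, 7, 12, 14

G(0) = 0
G(1) = mex{0} = 1
G(2) = mex{1} = 0
G(3) = mex{0} = 1
G(4) = mex{1,0} = 2
G(5) = mex{2,1} = 0
G(6) = mex{0,0} = 1
G(7) = mex{1,1} = 0
G(8) = mex{0,2,0} = 1
G(9) = mex{1,0,1} = 2
G(10) = mex{2,1,0} = 3
G(11) = mex{3,0,1} = 2
G(12) = mex{2,1,2} = 0
G(13) = mex{0,2,0} = 1
G(14) = mex{1,3,1} = 0
G(15) = mex{0,2,0} = 1
G(16) = mex{1,0,1} = 2
P-positions are exactly the n with G(n) = 0.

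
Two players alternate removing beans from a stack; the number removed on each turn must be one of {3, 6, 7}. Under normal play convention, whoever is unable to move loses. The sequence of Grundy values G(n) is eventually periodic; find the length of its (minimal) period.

10

n :  0  1  2  3  4  5  6  7  8  9 10 11 12 13 14 15 16 17 18 19 20 21
G :  0  0  0  1  1  1  2  2  2  3  0  0  0  1  1  1  2  2  2  3  0  0
G(n+10) = G(n) holds for n = 0,…,6 (a full window of length max(S) = 7), so the sequence is purely periodic with period 10.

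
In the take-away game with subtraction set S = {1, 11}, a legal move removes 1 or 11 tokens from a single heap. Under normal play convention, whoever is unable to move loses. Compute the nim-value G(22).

0

n :  0  1  2  3  4  5  6  7  8  9 10 11 12 13 14 15 16 17 18 19 20 21 22
G :  0  1  0  1  0  1  0  1  0  1  0  1  0  1  0  1  0  1  0  1  0  1  0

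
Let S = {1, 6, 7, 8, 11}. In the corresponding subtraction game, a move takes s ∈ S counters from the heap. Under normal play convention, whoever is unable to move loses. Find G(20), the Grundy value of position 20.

2

G(0) = 0
G(1) = mex{0} = 1
G(2) = mex{1} = 0
G(3) = mex{0} = 1
G(4) = mex{1} = 0
G(5) = mex{0} = 1
G(6) = mex{1,0} = 2
G(7) = mex{2,1,0} = 3
G(8) = mex{3,0,1,0} = 2
G(9) = mex{2,1,0,1} = 3
G(10) = mex{3,0,1,0} = 2
G(11) = mex{2,1,0,1,0} = 3
G(12) = mex{3,2,1,0,1} = 4
G(13) = mex{4,3,2,1,0} = 5
G(14) = mex{5,2,3,2,1} = 0
G(15) = mex{0,3,2,3,0} = 1
G(16) = mex{1,2,3,2,1} = 0
G(17) = mex{0,3,2,3,2} = 1
G(18) = mex{1,4,3,2,3} = 0
G(19) = mex{0,5,4,3,2} = 1
G(20) = mex{1,0,5,4,3} = 2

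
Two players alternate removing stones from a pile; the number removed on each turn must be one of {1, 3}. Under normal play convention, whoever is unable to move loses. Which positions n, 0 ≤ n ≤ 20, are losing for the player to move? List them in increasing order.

0, 2, 4, 6, 8, 10, 12, 14, 16, 18, 20

G(0) = 0
G(1) = mex{0} = 1
G(2) = mex{1} = 0
G(3) = mex{0,0} = 1
G(4) = mex{1,1} = 0
G(5) = mex{0,0} = 1
G(6) = mex{1,1} = 0
G(7) = mex{0,0} = 1
G(8) = mex{1,1} = 0
G(9) = mex{0,0} = 1
G(10) = mex{1,1} = 0
G(11) = mex{0,0} = 1
G(12) = mex{1,1} = 0
G(13) = mex{0,0} = 1
G(14) = mex{1,1} = 0
G(15) = mex{0,0} = 1
G(16) = mex{1,1} = 0
G(17) = mex{0,0} = 1
G(18) = mex{1,1} = 0
G(19) = mex{0,0} = 1
G(20) = mex{1,1} = 0
P-positions are exactly the n with G(n) = 0.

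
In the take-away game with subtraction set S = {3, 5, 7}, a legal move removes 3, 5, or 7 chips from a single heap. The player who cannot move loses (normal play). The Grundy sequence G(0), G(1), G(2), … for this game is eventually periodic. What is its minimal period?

G(0) = 0
G(1) = mex{} = 0
G(2) = mex{} = 0
G(3) = mex{0} = 1
G(4) = mex{0} = 1
G(5) = mex{0,0} = 1
G(6) = mex{1,0} = 2
G(7) = mex{1,0,0} = 2
G(8) = mex{1,1,0} = 2
G(9) = mex{2,1,0} = 3
G(10) = mex{2,1,1} = 0
G(11) = mex{2,2,1} = 0
G(12) = mex{3,2,1} = 0
G(13) = mex{0,2,2} = 1
G(14) = mex{0,3,2} = 1
G(15) = mex{0,0,2} = 1
G(16) = mex{1,0,3} = 2
G(17) = mex{1,0,0} = 2
G(18) = mex{1,1,0} = 2
G(19) = mex{2,1,0} = 3
G(20) = mex{2,1,1} = 0
G(21) = mex{2,2,1} = 0
G(n+10) = G(n) holds for n = 0,…,6 (a full window of length max(S) = 7), so the sequence is purely periodic with period 10.

10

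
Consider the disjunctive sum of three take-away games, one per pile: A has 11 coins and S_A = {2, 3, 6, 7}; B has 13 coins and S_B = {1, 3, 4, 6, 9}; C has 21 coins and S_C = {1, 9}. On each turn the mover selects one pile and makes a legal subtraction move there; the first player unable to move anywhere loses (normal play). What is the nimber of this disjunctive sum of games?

1

Pile A, S = {2, 3, 6, 7}:
n :  0  1  2  3  4  5  6  7  8  9 10 11
G :  0  0  1  1  2  0  3  1  2  0  0  1
G_A(11) = 1.
Pile B, S = {1, 3, 4, 6, 9}:
G(0) = 0
G(1) = mex{0} = 1
G(2) = mex{1} = 0
G(3) = mex{0,0} = 1
G(4) = mex{1,1,0} = 2
G(5) = mex{2,0,1} = 3
G(6) = mex{3,1,0,0} = 2
G(7) = mex{2,2,1,1} = 0
G(8) = mex{0,3,2,0} = 1
G(9) = mex{1,2,3,1,0} = 4
G(10) = mex{4,0,2,2,1} = 3
G(11) = mex{3,1,0,3,0} = 2
G(12) = mex{2,4,1,2,1} = 0
G(13) = mex{0,3,4,0,2} = 1
G_B(13) = 1.
Pile C, S = {1, 9}:
n :  0  1  2  3  4  5  6  7  8  9 10 11 12 13 14 15 16 17 18 19 20 21
G :  0  1  0  1  0  1  0  1  0  1  0  1  0  1  0  1  0  1  0  1  0  1
G_C(21) = 1.
Combined Grundy value = 1 ⊕ 1 ⊕ 1 = 1.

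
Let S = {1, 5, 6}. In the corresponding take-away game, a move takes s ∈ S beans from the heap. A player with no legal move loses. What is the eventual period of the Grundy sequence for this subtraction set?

n :  0  1  2  3  4  5  6  7  8  9 10 11 12 13 14 15 16 17 18 19 20 21 22 23
G :  0  1  0  1  0  1  2  3  2  3  2  0  1  0  1  0  1  2  3  2  3  2  0  1
G(n+11) = G(n) holds for n = 0,…,5 (a full window of length max(S) = 6), so the sequence is purely periodic with period 11.

11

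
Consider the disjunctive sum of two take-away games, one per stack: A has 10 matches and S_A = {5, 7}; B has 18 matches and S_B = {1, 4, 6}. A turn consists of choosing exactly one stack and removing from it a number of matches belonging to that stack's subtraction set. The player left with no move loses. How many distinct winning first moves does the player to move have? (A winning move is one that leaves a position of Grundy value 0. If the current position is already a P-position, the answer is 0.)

Stack A, S = {5, 7}:
n :  0  1  2  3  4  5  6  7  8  9 10
G :  0  0  0  0  0  1  1  1  1  1  2
G_A(10) = 2.
Stack B, S = {1, 4, 6}:
G(0) = 0
G(1) = mex{0} = 1
G(2) = mex{1} = 0
G(3) = mex{0} = 1
G(4) = mex{1,0} = 2
G(5) = mex{2,1} = 0
G(6) = mex{0,0,0} = 1
G(7) = mex{1,1,1} = 0
G(8) = mex{0,2,0} = 1
G(9) = mex{1,0,1} = 2
G(10) = mex{2,1,2} = 0
G(11) = mex{0,0,0} = 1
G(12) = mex{1,1,1} = 0
G(13) = mex{0,2,0} = 1
G(14) = mex{1,0,1} = 2
G(15) = mex{2,1,2} = 0
G(16) = mex{0,0,0} = 1
G(17) = mex{1,1,1} = 0
G(18) = mex{0,2,0} = 1
G_B(18) = 1.
Combined Grundy value = 2 ⊕ 1 = 3.
A winning move leaves total XOR = 0, i.e. changes one component's Grundy value g to g ⊕ X where X is the current total.
Stack A: need g' = 2⊕3 = 1. Options: 10−5→G=1, 10−7→G=0. Hits: 1.
Stack B: need g' = 1⊕3 = 2. Options: 18−1→G=0, 18−4→G=2, 18−6→G=0. Hits: 1.

2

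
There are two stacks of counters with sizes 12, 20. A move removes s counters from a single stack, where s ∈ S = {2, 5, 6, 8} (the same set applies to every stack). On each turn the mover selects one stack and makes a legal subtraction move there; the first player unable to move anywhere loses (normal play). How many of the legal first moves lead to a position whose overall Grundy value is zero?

All stacks use S = {2, 5, 6, 8}:
G(0) = 0
G(1) = mex{} = 0
G(2) = mex{0} = 1
G(3) = mex{0} = 1
G(4) = mex{1} = 0
G(5) = mex{1,0} = 2
G(6) = mex{0,0,0} = 1
G(7) = mex{2,1,0} = 3
G(8) = mex{1,1,1,0} = 2
G(9) = mex{3,0,1,0} = 2
G(10) = mex{2,2,0,1} = 3
G(11) = mex{2,1,2,1} = 0
G(12) = mex{3,3,1,0} = 2
G(13) = mex{0,2,3,2} = 1
G(14) = mex{2,2,2,1} = 0
G(15) = mex{1,3,2,3} = 0
G(16) = mex{0,0,3,2} = 1
G(17) = mex{0,2,0,2} = 1
G(18) = mex{1,1,2,3} = 0
G(19) = mex{1,0,1,0} = 2
G(20) = mex{0,0,0,2} = 1
Stack A: G(12) = 2.
Stack B: G(20) = 1.
Combined Grundy value = 2 ⊕ 1 = 3.
A winning move leaves total XOR = 0, i.e. changes one component's Grundy value g to g ⊕ X where X is the current total.
Stack A: need g' = 2⊕3 = 1. Options: 12−2→G=3, 12−5→G=3, 12−6→G=1, 12−8→G=0. Hits: 1.
Stack B: need g' = 1⊕3 = 2. Options: 20−2→G=0, 20−5→G=0, 20−6→G=0, 20−8→G=2. Hits: 1.

2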